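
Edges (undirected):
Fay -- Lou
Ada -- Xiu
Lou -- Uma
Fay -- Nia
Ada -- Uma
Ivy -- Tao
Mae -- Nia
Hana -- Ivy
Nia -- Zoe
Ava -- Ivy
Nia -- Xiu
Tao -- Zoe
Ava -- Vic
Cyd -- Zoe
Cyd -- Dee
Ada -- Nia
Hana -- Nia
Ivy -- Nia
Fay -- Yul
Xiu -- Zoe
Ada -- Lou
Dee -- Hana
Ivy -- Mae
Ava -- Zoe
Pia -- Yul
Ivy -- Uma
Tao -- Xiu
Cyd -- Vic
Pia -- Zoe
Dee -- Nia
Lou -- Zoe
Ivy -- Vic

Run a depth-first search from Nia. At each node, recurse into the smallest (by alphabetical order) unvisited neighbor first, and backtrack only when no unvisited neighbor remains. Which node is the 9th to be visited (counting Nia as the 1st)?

Visit Nia
Nia → Ada
Ada → Lou
Lou → Fay
Fay → Yul
Yul → Pia
Pia → Zoe
Zoe → Ava
Ava → Ivy
Ivy → Hana
Hana → Dee
Dee → Cyd
Cyd → Vic
Ivy → Mae
Ivy → Tao
Tao → Xiu
Ivy → Uma

Visit order: Nia, Ada, Lou, Fay, Yul, Pia, Zoe, Ava, Ivy, Hana, Dee, Cyd, Vic, Mae, Tao, Xiu, Uma

Ivy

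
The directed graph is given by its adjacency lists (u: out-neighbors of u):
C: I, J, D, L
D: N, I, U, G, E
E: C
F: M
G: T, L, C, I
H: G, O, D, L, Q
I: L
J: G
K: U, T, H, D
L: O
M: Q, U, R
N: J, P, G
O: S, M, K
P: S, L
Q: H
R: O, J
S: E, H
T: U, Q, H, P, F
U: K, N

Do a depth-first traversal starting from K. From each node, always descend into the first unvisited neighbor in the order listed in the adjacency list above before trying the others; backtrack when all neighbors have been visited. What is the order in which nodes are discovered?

Visit K
K → U
U → N
N → J
J → G
G → T
T → Q
Q → H
H → O
O → S
S → E
E → C
C → I
I → L
C → D
O → M
M → R
T → P
T → F

K -> U -> N -> J -> G -> T -> Q -> H -> O -> S -> E -> C -> I -> L -> D -> M -> R -> P -> F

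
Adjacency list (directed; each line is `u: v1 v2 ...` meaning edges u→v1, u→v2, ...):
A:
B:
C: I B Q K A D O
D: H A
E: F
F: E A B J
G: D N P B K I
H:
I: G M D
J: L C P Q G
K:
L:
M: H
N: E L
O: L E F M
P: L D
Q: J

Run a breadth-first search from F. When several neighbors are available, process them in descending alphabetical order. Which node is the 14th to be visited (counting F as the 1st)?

Visit F; enqueue J, E, B, A → queue [J, E, B, A]
Visit J; enqueue Q, P, L, G, C → queue [E, B, A, Q, P, L, G, C]
Visit E → queue [B, A, Q, P, L, G, C]
Visit B → queue [A, Q, P, L, G, C]
Visit A → queue [Q, P, L, G, C]
Visit Q → queue [P, L, G, C]
Visit P; enqueue D → queue [L, G, C, D]
Visit L → queue [G, C, D]
Visit G; enqueue N, K, I → queue [C, D, N, K, I]
Visit C; enqueue O → queue [D, N, K, I, O]
Visit D; enqueue H → queue [N, K, I, O, H]
Visit N → queue [K, I, O, H]
Visit K → queue [I, O, H]
Visit I; enqueue M → queue [O, H, M]
Visit O → queue [H, M]
Visit H → queue [M]
Visit M → queue []

Visit order: F, J, E, B, A, Q, P, L, G, C, D, N, K, I, O, H, M

I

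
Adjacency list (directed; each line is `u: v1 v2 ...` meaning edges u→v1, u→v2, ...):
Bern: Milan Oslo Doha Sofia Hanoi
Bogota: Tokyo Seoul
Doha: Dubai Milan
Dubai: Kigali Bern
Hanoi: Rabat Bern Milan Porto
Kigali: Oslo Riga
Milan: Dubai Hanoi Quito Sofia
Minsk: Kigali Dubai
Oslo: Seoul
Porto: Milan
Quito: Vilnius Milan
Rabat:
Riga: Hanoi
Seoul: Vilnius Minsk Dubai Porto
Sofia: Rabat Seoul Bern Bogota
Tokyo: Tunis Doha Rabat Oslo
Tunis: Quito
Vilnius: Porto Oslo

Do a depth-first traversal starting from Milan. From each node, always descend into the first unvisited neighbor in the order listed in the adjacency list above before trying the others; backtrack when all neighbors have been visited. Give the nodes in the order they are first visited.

Milan Dubai Kigali Oslo Seoul Vilnius Porto Minsk Riga Hanoi Rabat Bern Doha Sofia Bogota Tokyo Tunis Quito

Visit Milan
Milan → Dubai
Dubai → Kigali
Kigali → Oslo
Oslo → Seoul
Seoul → Vilnius
Vilnius → Porto
Seoul → Minsk
Kigali → Riga
Riga → Hanoi
Hanoi → Rabat
Hanoi → Bern
Bern → Doha
Bern → Sofia
Sofia → Bogota
Bogota → Tokyo
Tokyo → Tunis
Tunis → Quito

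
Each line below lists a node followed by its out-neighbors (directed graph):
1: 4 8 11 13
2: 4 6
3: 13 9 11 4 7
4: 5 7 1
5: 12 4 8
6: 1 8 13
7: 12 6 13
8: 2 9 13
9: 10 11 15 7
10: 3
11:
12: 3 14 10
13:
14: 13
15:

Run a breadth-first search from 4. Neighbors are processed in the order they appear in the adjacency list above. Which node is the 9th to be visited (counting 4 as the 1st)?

Visit 4; enqueue 5, 7, 1 → queue [5, 7, 1]
Visit 5; enqueue 12, 8 → queue [7, 1, 12, 8]
Visit 7; enqueue 6, 13 → queue [1, 12, 8, 6, 13]
Visit 1; enqueue 11 → queue [12, 8, 6, 13, 11]
Visit 12; enqueue 3, 14, 10 → queue [8, 6, 13, 11, 3, 14, 10]
Visit 8; enqueue 2, 9 → queue [6, 13, 11, 3, 14, 10, 2, 9]
Visit 6 → queue [13, 11, 3, 14, 10, 2, 9]
Visit 13 → queue [11, 3, 14, 10, 2, 9]
Visit 11 → queue [3, 14, 10, 2, 9]
Visit 3 → queue [14, 10, 2, 9]
Visit 14 → queue [10, 2, 9]
Visit 10 → queue [2, 9]
Visit 2 → queue [9]
Visit 9; enqueue 15 → queue [15]
Visit 15 → queue []

Visit order: 4, 5, 7, 1, 12, 8, 6, 13, 11, 3, 14, 10, 2, 9, 15

11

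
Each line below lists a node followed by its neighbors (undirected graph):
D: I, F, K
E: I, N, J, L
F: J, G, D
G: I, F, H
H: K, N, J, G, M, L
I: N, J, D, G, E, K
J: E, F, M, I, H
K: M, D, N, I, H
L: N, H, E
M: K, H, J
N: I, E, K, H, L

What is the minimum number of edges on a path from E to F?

2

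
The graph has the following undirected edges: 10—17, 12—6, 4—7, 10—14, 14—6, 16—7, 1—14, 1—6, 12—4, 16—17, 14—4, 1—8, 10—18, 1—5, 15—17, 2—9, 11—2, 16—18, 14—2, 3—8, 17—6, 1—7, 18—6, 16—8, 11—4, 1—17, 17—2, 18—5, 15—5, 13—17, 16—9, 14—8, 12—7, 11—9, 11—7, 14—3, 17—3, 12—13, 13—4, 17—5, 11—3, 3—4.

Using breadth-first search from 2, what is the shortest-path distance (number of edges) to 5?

Level 0: 2
Level 1: 9, 11, 14, 17
Level 2: 1, 3, 4, 5, 6, 7, 8, 10, 13, 15, 16
Level 3: 12, 18
5 first appears at level 2.

2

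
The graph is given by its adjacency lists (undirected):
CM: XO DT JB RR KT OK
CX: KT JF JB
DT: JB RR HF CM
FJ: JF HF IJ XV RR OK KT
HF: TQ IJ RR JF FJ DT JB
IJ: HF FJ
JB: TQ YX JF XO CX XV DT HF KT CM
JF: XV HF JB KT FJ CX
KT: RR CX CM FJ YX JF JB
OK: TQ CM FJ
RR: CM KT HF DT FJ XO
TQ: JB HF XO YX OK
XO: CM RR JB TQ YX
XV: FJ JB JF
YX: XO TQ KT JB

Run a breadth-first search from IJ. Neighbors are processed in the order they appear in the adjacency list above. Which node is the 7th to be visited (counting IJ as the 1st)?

Visit IJ; enqueue HF, FJ → queue [HF, FJ]
Visit HF; enqueue TQ, RR, JF, DT, JB → queue [FJ, TQ, RR, JF, DT, JB]
Visit FJ; enqueue XV, OK, KT → queue [TQ, RR, JF, DT, JB, XV, OK, KT]
Visit TQ; enqueue XO, YX → queue [RR, JF, DT, JB, XV, OK, KT, XO, YX]
Visit RR; enqueue CM → queue [JF, DT, JB, XV, OK, KT, XO, YX, CM]
Visit JF; enqueue CX → queue [DT, JB, XV, OK, KT, XO, YX, CM, CX]
Visit DT → queue [JB, XV, OK, KT, XO, YX, CM, CX]
Visit JB → queue [XV, OK, KT, XO, YX, CM, CX]
Visit XV → queue [OK, KT, XO, YX, CM, CX]
Visit OK → queue [KT, XO, YX, CM, CX]
Visit KT → queue [XO, YX, CM, CX]
Visit XO → queue [YX, CM, CX]
Visit YX → queue [CM, CX]
Visit CM → queue [CX]
Visit CX → queue []

Visit order: IJ, HF, FJ, TQ, RR, JF, DT, JB, XV, OK, KT, XO, YX, CM, CX

DT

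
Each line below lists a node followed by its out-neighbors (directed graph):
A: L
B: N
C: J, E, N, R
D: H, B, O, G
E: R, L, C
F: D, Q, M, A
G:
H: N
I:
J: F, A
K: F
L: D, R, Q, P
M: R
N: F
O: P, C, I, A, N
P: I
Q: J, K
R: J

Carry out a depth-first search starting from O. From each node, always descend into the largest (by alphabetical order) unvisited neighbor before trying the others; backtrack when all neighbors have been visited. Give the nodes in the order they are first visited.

O, P, I, N, F, Q, K, J, A, L, R, D, H, G, B, M, C, E

Visit O
O → P
P → I
O → N
N → F
F → Q
Q → K
Q → J
J → A
A → L
L → R
L → D
D → H
D → G
D → B
F → M
O → C
C → E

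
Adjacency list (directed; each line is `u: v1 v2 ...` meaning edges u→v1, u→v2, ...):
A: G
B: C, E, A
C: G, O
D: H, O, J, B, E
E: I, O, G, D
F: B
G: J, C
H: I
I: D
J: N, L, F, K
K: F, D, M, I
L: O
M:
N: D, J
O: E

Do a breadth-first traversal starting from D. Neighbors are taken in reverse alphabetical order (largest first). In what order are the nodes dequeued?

D, O, J, H, E, B, N, L, K, F, I, G, C, A, M

Visit D; enqueue O, J, H, E, B → queue [O, J, H, E, B]
Visit O → queue [J, H, E, B]
Visit J; enqueue N, L, K, F → queue [H, E, B, N, L, K, F]
Visit H; enqueue I → queue [E, B, N, L, K, F, I]
Visit E; enqueue G → queue [B, N, L, K, F, I, G]
Visit B; enqueue C, A → queue [N, L, K, F, I, G, C, A]
Visit N → queue [L, K, F, I, G, C, A]
Visit L → queue [K, F, I, G, C, A]
Visit K; enqueue M → queue [F, I, G, C, A, M]
Visit F → queue [I, G, C, A, M]
Visit I → queue [G, C, A, M]
Visit G → queue [C, A, M]
Visit C → queue [A, M]
Visit A → queue [M]
Visit M → queue []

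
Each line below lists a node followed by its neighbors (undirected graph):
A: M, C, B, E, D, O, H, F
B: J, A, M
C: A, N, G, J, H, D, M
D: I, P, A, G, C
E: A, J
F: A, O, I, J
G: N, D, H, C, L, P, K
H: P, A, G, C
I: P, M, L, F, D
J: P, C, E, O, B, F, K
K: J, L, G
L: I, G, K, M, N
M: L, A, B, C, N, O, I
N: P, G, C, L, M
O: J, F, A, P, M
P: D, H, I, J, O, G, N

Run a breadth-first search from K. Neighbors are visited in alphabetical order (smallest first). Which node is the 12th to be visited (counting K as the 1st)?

F

Visit K; enqueue G, J, L → queue [G, J, L]
Visit G; enqueue C, D, H, N, P → queue [J, L, C, D, H, N, P]
Visit J; enqueue B, E, F, O → queue [L, C, D, H, N, P, B, E, F, O]
Visit L; enqueue I, M → queue [C, D, H, N, P, B, E, F, O, I, M]
Visit C; enqueue A → queue [D, H, N, P, B, E, F, O, I, M, A]
Visit D → queue [H, N, P, B, E, F, O, I, M, A]
Visit H → queue [N, P, B, E, F, O, I, M, A]
Visit N → queue [P, B, E, F, O, I, M, A]
Visit P → queue [B, E, F, O, I, M, A]
Visit B → queue [E, F, O, I, M, A]
Visit E → queue [F, O, I, M, A]
Visit F → queue [O, I, M, A]
Visit O → queue [I, M, A]
Visit I → queue [M, A]
Visit M → queue [A]
Visit A → queue []

Visit order: K, G, J, L, C, D, H, N, P, B, E, F, O, I, M, A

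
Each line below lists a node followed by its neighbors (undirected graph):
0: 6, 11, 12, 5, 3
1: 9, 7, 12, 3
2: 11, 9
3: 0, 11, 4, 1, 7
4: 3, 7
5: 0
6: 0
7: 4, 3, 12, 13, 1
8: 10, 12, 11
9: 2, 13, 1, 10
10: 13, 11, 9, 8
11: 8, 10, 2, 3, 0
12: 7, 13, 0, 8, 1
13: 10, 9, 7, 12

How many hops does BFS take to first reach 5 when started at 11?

Level 0: 11
Level 1: 0, 2, 3, 8, 10
Level 2: 1, 4, 5, 6, 7, 9, 12, 13
5 first appears at level 2.

2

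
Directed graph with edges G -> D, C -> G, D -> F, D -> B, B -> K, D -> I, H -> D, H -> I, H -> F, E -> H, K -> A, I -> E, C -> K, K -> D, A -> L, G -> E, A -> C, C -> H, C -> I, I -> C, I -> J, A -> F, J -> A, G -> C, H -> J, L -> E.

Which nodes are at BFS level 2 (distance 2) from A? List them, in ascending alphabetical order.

Level 0: A
Level 1: C, F, L
Level 2: E, G, H, I, K
Level 3: D, J
Level 4: B

E, G, H, I, K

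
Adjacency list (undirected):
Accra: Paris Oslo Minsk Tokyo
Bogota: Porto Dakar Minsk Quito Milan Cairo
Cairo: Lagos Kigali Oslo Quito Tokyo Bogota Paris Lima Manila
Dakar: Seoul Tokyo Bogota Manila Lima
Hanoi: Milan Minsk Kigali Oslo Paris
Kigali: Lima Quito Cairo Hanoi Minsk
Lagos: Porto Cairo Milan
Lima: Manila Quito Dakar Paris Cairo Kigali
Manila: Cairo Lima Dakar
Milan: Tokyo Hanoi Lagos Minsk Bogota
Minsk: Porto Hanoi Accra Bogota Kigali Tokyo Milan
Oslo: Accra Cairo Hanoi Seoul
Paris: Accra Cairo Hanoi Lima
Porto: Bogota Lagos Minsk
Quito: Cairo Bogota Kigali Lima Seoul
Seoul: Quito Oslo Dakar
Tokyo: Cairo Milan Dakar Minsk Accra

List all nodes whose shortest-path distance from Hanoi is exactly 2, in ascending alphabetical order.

Accra, Bogota, Cairo, Lagos, Lima, Porto, Quito, Seoul, Tokyo

Level 0: Hanoi
Level 1: Kigali, Milan, Minsk, Oslo, Paris
Level 2: Accra, Bogota, Cairo, Lagos, Lima, Porto, Quito, Seoul, Tokyo
Level 3: Dakar, Manila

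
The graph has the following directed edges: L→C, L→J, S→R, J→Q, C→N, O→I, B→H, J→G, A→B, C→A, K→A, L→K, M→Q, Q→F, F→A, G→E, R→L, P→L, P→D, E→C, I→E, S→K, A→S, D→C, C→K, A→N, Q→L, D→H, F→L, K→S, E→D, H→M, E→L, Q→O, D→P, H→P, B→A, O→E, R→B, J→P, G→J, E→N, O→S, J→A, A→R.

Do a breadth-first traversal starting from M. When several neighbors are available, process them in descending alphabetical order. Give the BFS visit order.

M -> Q -> O -> L -> F -> S -> I -> E -> K -> J -> C -> A -> R -> N -> D -> P -> G -> B -> H

Visit M; enqueue Q → queue [Q]
Visit Q; enqueue O, L, F → queue [O, L, F]
Visit O; enqueue S, I, E → queue [L, F, S, I, E]
Visit L; enqueue K, J, C → queue [F, S, I, E, K, J, C]
Visit F; enqueue A → queue [S, I, E, K, J, C, A]
Visit S; enqueue R → queue [I, E, K, J, C, A, R]
Visit I → queue [E, K, J, C, A, R]
Visit E; enqueue N, D → queue [K, J, C, A, R, N, D]
Visit K → queue [J, C, A, R, N, D]
Visit J; enqueue P, G → queue [C, A, R, N, D, P, G]
Visit C → queue [A, R, N, D, P, G]
Visit A; enqueue B → queue [R, N, D, P, G, B]
Visit R → queue [N, D, P, G, B]
Visit N → queue [D, P, G, B]
Visit D; enqueue H → queue [P, G, B, H]
Visit P → queue [G, B, H]
Visit G → queue [B, H]
Visit B → queue [H]
Visit H → queue []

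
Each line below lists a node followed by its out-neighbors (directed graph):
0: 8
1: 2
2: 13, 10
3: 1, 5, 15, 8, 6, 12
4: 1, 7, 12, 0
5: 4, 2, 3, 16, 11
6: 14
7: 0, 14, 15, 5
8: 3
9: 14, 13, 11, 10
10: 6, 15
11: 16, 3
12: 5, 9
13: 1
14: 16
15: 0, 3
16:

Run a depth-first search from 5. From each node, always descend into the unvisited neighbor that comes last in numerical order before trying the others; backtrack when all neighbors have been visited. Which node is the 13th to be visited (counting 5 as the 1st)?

2

Visit 5
5 → 16
5 → 11
11 → 3
3 → 15
15 → 0
0 → 8
3 → 12
12 → 9
9 → 14
9 → 13
13 → 1
1 → 2
2 → 10
10 → 6
5 → 4
4 → 7

Visit order: 5, 16, 11, 3, 15, 0, 8, 12, 9, 14, 13, 1, 2, 10, 6, 4, 7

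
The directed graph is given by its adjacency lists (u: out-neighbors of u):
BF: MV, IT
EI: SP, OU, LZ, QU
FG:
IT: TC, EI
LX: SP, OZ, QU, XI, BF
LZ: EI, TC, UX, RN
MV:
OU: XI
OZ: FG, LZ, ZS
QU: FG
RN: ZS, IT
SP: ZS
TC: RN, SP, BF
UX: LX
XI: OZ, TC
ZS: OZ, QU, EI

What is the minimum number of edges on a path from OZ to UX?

2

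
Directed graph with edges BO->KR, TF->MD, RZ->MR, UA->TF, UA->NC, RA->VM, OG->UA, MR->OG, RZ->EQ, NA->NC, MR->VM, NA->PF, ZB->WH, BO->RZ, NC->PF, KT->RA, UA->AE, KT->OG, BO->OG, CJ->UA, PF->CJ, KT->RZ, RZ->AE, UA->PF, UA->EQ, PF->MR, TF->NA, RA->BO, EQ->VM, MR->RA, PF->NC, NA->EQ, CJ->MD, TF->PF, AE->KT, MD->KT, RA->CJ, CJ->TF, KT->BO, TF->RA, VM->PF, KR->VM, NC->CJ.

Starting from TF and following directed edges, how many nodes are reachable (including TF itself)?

17

BFS from TF visits: TF, RA, PF, NA, MD, VM, CJ, BO, NC, MR, EQ, KT, UA, RZ, OG, KR, AE
Reachable nodes: 17 of 19 total.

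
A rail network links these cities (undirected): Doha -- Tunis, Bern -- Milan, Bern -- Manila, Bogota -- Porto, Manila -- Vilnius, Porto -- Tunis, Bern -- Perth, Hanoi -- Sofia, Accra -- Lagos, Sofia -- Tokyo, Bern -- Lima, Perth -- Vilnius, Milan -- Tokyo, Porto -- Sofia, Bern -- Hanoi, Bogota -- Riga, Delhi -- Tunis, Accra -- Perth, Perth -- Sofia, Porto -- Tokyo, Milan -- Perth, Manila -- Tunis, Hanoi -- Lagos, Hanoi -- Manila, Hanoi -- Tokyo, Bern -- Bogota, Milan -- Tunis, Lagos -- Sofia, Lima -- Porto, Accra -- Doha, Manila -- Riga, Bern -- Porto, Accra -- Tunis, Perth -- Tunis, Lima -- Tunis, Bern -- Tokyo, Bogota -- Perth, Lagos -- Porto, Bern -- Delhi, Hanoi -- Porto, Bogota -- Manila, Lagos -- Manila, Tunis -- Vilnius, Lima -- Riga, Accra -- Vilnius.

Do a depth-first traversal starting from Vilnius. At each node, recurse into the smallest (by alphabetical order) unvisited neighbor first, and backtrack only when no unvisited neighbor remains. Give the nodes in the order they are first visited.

Visit Vilnius
Vilnius → Accra
Accra → Doha
Doha → Tunis
Tunis → Delhi
Delhi → Bern
Bern → Bogota
Bogota → Manila
Manila → Hanoi
Hanoi → Lagos
Lagos → Porto
Porto → Lima
Lima → Riga
Porto → Sofia
Sofia → Perth
Perth → Milan
Milan → Tokyo

Vilnius, Accra, Doha, Tunis, Delhi, Bern, Bogota, Manila, Hanoi, Lagos, Porto, Lima, Riga, Sofia, Perth, Milan, Tokyo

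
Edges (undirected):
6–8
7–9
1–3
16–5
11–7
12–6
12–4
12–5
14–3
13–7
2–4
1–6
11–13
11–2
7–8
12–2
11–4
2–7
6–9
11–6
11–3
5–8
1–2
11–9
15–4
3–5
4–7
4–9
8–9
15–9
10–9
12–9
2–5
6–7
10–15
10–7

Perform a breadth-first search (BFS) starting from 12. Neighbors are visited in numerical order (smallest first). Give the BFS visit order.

Visit 12; enqueue 2, 4, 5, 6, 9 → queue [2, 4, 5, 6, 9]
Visit 2; enqueue 1, 7, 11 → queue [4, 5, 6, 9, 1, 7, 11]
Visit 4; enqueue 15 → queue [5, 6, 9, 1, 7, 11, 15]
Visit 5; enqueue 3, 8, 16 → queue [6, 9, 1, 7, 11, 15, 3, 8, 16]
Visit 6 → queue [9, 1, 7, 11, 15, 3, 8, 16]
Visit 9; enqueue 10 → queue [1, 7, 11, 15, 3, 8, 16, 10]
Visit 1 → queue [7, 11, 15, 3, 8, 16, 10]
Visit 7; enqueue 13 → queue [11, 15, 3, 8, 16, 10, 13]
Visit 11 → queue [15, 3, 8, 16, 10, 13]
Visit 15 → queue [3, 8, 16, 10, 13]
Visit 3; enqueue 14 → queue [8, 16, 10, 13, 14]
Visit 8 → queue [16, 10, 13, 14]
Visit 16 → queue [10, 13, 14]
Visit 10 → queue [13, 14]
Visit 13 → queue [14]
Visit 14 → queue []

12, 2, 4, 5, 6, 9, 1, 7, 11, 15, 3, 8, 16, 10, 13, 14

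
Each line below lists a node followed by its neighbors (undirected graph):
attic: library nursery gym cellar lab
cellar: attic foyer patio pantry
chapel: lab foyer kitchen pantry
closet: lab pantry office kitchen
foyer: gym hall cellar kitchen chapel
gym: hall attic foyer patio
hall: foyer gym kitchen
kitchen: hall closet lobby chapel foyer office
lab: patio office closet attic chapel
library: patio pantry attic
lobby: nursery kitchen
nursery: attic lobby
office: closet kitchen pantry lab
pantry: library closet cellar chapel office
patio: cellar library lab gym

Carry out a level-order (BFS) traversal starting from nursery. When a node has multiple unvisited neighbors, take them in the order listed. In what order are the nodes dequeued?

Visit nursery; enqueue attic, lobby → queue [attic, lobby]
Visit attic; enqueue library, gym, cellar, lab → queue [lobby, library, gym, cellar, lab]
Visit lobby; enqueue kitchen → queue [library, gym, cellar, lab, kitchen]
Visit library; enqueue patio, pantry → queue [gym, cellar, lab, kitchen, patio, pantry]
Visit gym; enqueue hall, foyer → queue [cellar, lab, kitchen, patio, pantry, hall, foyer]
Visit cellar → queue [lab, kitchen, patio, pantry, hall, foyer]
Visit lab; enqueue office, closet, chapel → queue [kitchen, patio, pantry, hall, foyer, office, closet, chapel]
Visit kitchen → queue [patio, pantry, hall, foyer, office, closet, chapel]
Visit patio → queue [pantry, hall, foyer, office, closet, chapel]
Visit pantry → queue [hall, foyer, office, closet, chapel]
Visit hall → queue [foyer, office, closet, chapel]
Visit foyer → queue [office, closet, chapel]
Visit office → queue [closet, chapel]
Visit closet → queue [chapel]
Visit chapel → queue []

nursery, attic, lobby, library, gym, cellar, lab, kitchen, patio, pantry, hall, foyer, office, closet, chapel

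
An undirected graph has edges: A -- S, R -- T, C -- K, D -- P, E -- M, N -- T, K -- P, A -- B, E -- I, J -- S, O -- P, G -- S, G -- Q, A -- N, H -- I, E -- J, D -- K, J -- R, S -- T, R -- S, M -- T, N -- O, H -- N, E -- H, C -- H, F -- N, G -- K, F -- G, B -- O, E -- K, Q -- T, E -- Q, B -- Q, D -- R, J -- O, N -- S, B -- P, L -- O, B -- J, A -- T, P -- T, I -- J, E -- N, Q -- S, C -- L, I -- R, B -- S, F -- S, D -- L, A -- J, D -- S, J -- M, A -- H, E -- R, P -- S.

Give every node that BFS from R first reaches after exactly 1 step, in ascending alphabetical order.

Level 0: R
Level 1: D, E, I, J, S, T
Level 2: A, B, F, G, H, K, L, M, N, O, P, Q
Level 3: C

D, E, I, J, S, T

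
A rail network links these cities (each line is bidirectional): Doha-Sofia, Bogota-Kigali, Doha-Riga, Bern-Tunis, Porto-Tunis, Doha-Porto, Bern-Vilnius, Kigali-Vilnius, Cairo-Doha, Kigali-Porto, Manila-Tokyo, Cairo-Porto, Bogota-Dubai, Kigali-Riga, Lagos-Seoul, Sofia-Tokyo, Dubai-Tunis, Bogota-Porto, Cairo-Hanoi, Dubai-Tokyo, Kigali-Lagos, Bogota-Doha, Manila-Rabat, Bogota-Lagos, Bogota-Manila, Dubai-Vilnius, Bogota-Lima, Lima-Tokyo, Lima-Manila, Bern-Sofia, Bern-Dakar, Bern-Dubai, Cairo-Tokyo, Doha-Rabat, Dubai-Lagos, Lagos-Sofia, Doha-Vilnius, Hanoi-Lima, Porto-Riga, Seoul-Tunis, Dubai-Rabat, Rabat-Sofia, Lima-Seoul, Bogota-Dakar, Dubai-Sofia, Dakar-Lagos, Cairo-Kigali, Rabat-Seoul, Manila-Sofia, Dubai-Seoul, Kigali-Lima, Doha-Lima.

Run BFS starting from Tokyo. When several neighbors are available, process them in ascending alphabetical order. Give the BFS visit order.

Tokyo, Cairo, Dubai, Lima, Manila, Sofia, Doha, Hanoi, Kigali, Porto, Bern, Bogota, Lagos, Rabat, Seoul, Tunis, Vilnius, Riga, Dakar

Visit Tokyo; enqueue Cairo, Dubai, Lima, Manila, Sofia → queue [Cairo, Dubai, Lima, Manila, Sofia]
Visit Cairo; enqueue Doha, Hanoi, Kigali, Porto → queue [Dubai, Lima, Manila, Sofia, Doha, Hanoi, Kigali, Porto]
Visit Dubai; enqueue Bern, Bogota, Lagos, Rabat, Seoul, Tunis, Vilnius → queue [Lima, Manila, Sofia, Doha, Hanoi, Kigali, Porto, Bern, Bogota, Lagos, Rabat, Seoul, Tunis, Vilnius]
Visit Lima → queue [Manila, Sofia, Doha, Hanoi, Kigali, Porto, Bern, Bogota, Lagos, Rabat, Seoul, Tunis, Vilnius]
Visit Manila → queue [Sofia, Doha, Hanoi, Kigali, Porto, Bern, Bogota, Lagos, Rabat, Seoul, Tunis, Vilnius]
Visit Sofia → queue [Doha, Hanoi, Kigali, Porto, Bern, Bogota, Lagos, Rabat, Seoul, Tunis, Vilnius]
Visit Doha; enqueue Riga → queue [Hanoi, Kigali, Porto, Bern, Bogota, Lagos, Rabat, Seoul, Tunis, Vilnius, Riga]
Visit Hanoi → queue [Kigali, Porto, Bern, Bogota, Lagos, Rabat, Seoul, Tunis, Vilnius, Riga]
Visit Kigali → queue [Porto, Bern, Bogota, Lagos, Rabat, Seoul, Tunis, Vilnius, Riga]
Visit Porto → queue [Bern, Bogota, Lagos, Rabat, Seoul, Tunis, Vilnius, Riga]
Visit Bern; enqueue Dakar → queue [Bogota, Lagos, Rabat, Seoul, Tunis, Vilnius, Riga, Dakar]
Visit Bogota → queue [Lagos, Rabat, Seoul, Tunis, Vilnius, Riga, Dakar]
Visit Lagos → queue [Rabat, Seoul, Tunis, Vilnius, Riga, Dakar]
Visit Rabat → queue [Seoul, Tunis, Vilnius, Riga, Dakar]
Visit Seoul → queue [Tunis, Vilnius, Riga, Dakar]
Visit Tunis → queue [Vilnius, Riga, Dakar]
Visit Vilnius → queue [Riga, Dakar]
Visit Riga → queue [Dakar]
Visit Dakar → queue []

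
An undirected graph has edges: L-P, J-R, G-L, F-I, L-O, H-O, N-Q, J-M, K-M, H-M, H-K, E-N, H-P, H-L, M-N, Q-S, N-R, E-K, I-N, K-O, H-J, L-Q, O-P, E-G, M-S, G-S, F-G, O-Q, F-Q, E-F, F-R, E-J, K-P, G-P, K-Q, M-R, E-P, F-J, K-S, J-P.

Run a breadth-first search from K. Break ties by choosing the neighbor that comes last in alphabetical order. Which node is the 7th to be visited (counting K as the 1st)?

H

Visit K; enqueue S, Q, P, O, M, H, E → queue [S, Q, P, O, M, H, E]
Visit S; enqueue G → queue [Q, P, O, M, H, E, G]
Visit Q; enqueue N, L, F → queue [P, O, M, H, E, G, N, L, F]
Visit P; enqueue J → queue [O, M, H, E, G, N, L, F, J]
Visit O → queue [M, H, E, G, N, L, F, J]
Visit M; enqueue R → queue [H, E, G, N, L, F, J, R]
Visit H → queue [E, G, N, L, F, J, R]
Visit E → queue [G, N, L, F, J, R]
Visit G → queue [N, L, F, J, R]
Visit N; enqueue I → queue [L, F, J, R, I]
Visit L → queue [F, J, R, I]
Visit F → queue [J, R, I]
Visit J → queue [R, I]
Visit R → queue [I]
Visit I → queue []

Visit order: K, S, Q, P, O, M, H, E, G, N, L, F, J, R, I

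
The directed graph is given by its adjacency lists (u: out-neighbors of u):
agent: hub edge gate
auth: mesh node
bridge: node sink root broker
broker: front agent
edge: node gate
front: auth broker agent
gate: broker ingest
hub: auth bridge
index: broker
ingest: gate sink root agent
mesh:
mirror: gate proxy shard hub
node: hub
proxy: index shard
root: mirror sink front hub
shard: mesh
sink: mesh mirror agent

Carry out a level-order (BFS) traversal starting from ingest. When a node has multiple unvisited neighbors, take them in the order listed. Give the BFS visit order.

Visit ingest; enqueue gate, sink, root, agent → queue [gate, sink, root, agent]
Visit gate; enqueue broker → queue [sink, root, agent, broker]
Visit sink; enqueue mesh, mirror → queue [root, agent, broker, mesh, mirror]
Visit root; enqueue front, hub → queue [agent, broker, mesh, mirror, front, hub]
Visit agent; enqueue edge → queue [broker, mesh, mirror, front, hub, edge]
Visit broker → queue [mesh, mirror, front, hub, edge]
Visit mesh → queue [mirror, front, hub, edge]
Visit mirror; enqueue proxy, shard → queue [front, hub, edge, proxy, shard]
Visit front; enqueue auth → queue [hub, edge, proxy, shard, auth]
Visit hub; enqueue bridge → queue [edge, proxy, shard, auth, bridge]
Visit edge; enqueue node → queue [proxy, shard, auth, bridge, node]
Visit proxy; enqueue index → queue [shard, auth, bridge, node, index]
Visit shard → queue [auth, bridge, node, index]
Visit auth → queue [bridge, node, index]
Visit bridge → queue [node, index]
Visit node → queue [index]
Visit index → queue []

ingest gate sink root agent broker mesh mirror front hub edge proxy shard auth bridge node index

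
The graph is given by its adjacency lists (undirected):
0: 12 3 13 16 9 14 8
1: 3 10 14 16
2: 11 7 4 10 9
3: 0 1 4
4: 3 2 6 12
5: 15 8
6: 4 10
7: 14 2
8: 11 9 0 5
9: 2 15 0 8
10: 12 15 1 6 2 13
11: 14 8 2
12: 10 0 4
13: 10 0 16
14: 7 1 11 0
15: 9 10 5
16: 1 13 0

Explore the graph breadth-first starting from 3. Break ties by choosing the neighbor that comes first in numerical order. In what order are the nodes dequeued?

Visit 3; enqueue 0, 1, 4 → queue [0, 1, 4]
Visit 0; enqueue 8, 9, 12, 13, 14, 16 → queue [1, 4, 8, 9, 12, 13, 14, 16]
Visit 1; enqueue 10 → queue [4, 8, 9, 12, 13, 14, 16, 10]
Visit 4; enqueue 2, 6 → queue [8, 9, 12, 13, 14, 16, 10, 2, 6]
Visit 8; enqueue 5, 11 → queue [9, 12, 13, 14, 16, 10, 2, 6, 5, 11]
Visit 9; enqueue 15 → queue [12, 13, 14, 16, 10, 2, 6, 5, 11, 15]
Visit 12 → queue [13, 14, 16, 10, 2, 6, 5, 11, 15]
Visit 13 → queue [14, 16, 10, 2, 6, 5, 11, 15]
Visit 14; enqueue 7 → queue [16, 10, 2, 6, 5, 11, 15, 7]
Visit 16 → queue [10, 2, 6, 5, 11, 15, 7]
Visit 10 → queue [2, 6, 5, 11, 15, 7]
Visit 2 → queue [6, 5, 11, 15, 7]
Visit 6 → queue [5, 11, 15, 7]
Visit 5 → queue [11, 15, 7]
Visit 11 → queue [15, 7]
Visit 15 → queue [7]
Visit 7 → queue []

3 → 0 → 1 → 4 → 8 → 9 → 12 → 13 → 14 → 16 → 10 → 2 → 6 → 5 → 11 → 15 → 7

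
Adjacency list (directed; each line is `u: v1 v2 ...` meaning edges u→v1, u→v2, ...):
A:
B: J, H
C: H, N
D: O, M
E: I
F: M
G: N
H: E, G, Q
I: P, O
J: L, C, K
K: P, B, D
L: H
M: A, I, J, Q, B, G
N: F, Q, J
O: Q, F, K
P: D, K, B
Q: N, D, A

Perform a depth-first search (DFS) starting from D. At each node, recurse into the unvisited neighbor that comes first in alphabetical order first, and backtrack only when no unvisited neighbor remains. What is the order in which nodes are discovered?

Visit D
D → M
M → A
M → B
B → H
H → E
E → I
I → O
O → F
O → K
K → P
O → Q
Q → N
N → J
J → C
J → L
H → G

D → M → A → B → H → E → I → O → F → K → P → Q → N → J → C → L → G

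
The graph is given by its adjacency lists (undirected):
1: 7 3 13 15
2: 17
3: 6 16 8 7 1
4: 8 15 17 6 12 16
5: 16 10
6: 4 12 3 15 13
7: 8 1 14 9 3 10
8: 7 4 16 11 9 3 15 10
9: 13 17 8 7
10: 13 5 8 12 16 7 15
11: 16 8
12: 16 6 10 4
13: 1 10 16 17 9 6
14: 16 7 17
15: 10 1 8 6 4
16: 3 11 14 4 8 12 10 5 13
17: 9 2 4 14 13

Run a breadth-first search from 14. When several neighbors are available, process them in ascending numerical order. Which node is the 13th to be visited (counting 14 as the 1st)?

Visit 14; enqueue 7, 16, 17 → queue [7, 16, 17]
Visit 7; enqueue 1, 3, 8, 9, 10 → queue [16, 17, 1, 3, 8, 9, 10]
Visit 16; enqueue 4, 5, 11, 12, 13 → queue [17, 1, 3, 8, 9, 10, 4, 5, 11, 12, 13]
Visit 17; enqueue 2 → queue [1, 3, 8, 9, 10, 4, 5, 11, 12, 13, 2]
Visit 1; enqueue 15 → queue [3, 8, 9, 10, 4, 5, 11, 12, 13, 2, 15]
Visit 3; enqueue 6 → queue [8, 9, 10, 4, 5, 11, 12, 13, 2, 15, 6]
Visit 8 → queue [9, 10, 4, 5, 11, 12, 13, 2, 15, 6]
Visit 9 → queue [10, 4, 5, 11, 12, 13, 2, 15, 6]
Visit 10 → queue [4, 5, 11, 12, 13, 2, 15, 6]
Visit 4 → queue [5, 11, 12, 13, 2, 15, 6]
Visit 5 → queue [11, 12, 13, 2, 15, 6]
Visit 11 → queue [12, 13, 2, 15, 6]
Visit 12 → queue [13, 2, 15, 6]
Visit 13 → queue [2, 15, 6]
Visit 2 → queue [15, 6]
Visit 15 → queue [6]
Visit 6 → queue []

Visit order: 14, 7, 16, 17, 1, 3, 8, 9, 10, 4, 5, 11, 12, 13, 2, 15, 6

12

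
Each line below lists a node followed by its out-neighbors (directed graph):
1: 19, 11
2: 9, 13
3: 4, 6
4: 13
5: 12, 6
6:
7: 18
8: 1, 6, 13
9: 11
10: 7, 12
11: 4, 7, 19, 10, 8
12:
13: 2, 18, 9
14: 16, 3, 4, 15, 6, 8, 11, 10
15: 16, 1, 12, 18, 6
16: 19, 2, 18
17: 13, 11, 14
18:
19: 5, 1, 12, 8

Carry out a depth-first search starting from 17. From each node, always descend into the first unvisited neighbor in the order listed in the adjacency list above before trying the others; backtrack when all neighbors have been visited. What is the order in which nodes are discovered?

Visit 17
17 → 13
13 → 2
2 → 9
9 → 11
11 → 4
11 → 7
7 → 18
11 → 19
19 → 5
5 → 12
5 → 6
19 → 1
19 → 8
11 → 10
17 → 14
14 → 16
14 → 3
14 → 15

17, 13, 2, 9, 11, 4, 7, 18, 19, 5, 12, 6, 1, 8, 10, 14, 16, 3, 15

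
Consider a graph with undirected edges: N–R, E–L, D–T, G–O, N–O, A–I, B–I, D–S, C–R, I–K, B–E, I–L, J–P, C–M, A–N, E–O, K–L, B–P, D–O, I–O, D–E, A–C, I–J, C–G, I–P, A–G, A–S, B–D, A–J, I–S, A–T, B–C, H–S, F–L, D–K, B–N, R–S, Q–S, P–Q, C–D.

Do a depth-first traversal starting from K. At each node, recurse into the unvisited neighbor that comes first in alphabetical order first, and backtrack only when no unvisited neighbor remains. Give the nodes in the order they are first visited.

K -> D -> B -> C -> A -> G -> O -> E -> L -> F -> I -> J -> P -> Q -> S -> H -> R -> N -> T -> M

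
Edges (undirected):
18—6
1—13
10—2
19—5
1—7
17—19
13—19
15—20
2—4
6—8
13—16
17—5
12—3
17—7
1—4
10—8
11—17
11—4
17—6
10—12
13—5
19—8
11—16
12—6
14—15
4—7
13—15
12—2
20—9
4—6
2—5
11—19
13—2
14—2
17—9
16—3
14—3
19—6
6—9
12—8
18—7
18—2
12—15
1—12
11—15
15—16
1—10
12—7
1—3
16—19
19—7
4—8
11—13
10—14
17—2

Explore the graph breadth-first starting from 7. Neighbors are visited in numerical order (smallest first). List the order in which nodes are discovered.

7 → 1 → 4 → 12 → 17 → 18 → 19 → 3 → 10 → 13 → 2 → 6 → 8 → 11 → 15 → 5 → 9 → 16 → 14 → 20

Visit 7; enqueue 1, 4, 12, 17, 18, 19 → queue [1, 4, 12, 17, 18, 19]
Visit 1; enqueue 3, 10, 13 → queue [4, 12, 17, 18, 19, 3, 10, 13]
Visit 4; enqueue 2, 6, 8, 11 → queue [12, 17, 18, 19, 3, 10, 13, 2, 6, 8, 11]
Visit 12; enqueue 15 → queue [17, 18, 19, 3, 10, 13, 2, 6, 8, 11, 15]
Visit 17; enqueue 5, 9 → queue [18, 19, 3, 10, 13, 2, 6, 8, 11, 15, 5, 9]
Visit 18 → queue [19, 3, 10, 13, 2, 6, 8, 11, 15, 5, 9]
Visit 19; enqueue 16 → queue [3, 10, 13, 2, 6, 8, 11, 15, 5, 9, 16]
Visit 3; enqueue 14 → queue [10, 13, 2, 6, 8, 11, 15, 5, 9, 16, 14]
Visit 10 → queue [13, 2, 6, 8, 11, 15, 5, 9, 16, 14]
Visit 13 → queue [2, 6, 8, 11, 15, 5, 9, 16, 14]
Visit 2 → queue [6, 8, 11, 15, 5, 9, 16, 14]
Visit 6 → queue [8, 11, 15, 5, 9, 16, 14]
Visit 8 → queue [11, 15, 5, 9, 16, 14]
Visit 11 → queue [15, 5, 9, 16, 14]
Visit 15; enqueue 20 → queue [5, 9, 16, 14, 20]
Visit 5 → queue [9, 16, 14, 20]
Visit 9 → queue [16, 14, 20]
Visit 16 → queue [14, 20]
Visit 14 → queue [20]
Visit 20 → queue []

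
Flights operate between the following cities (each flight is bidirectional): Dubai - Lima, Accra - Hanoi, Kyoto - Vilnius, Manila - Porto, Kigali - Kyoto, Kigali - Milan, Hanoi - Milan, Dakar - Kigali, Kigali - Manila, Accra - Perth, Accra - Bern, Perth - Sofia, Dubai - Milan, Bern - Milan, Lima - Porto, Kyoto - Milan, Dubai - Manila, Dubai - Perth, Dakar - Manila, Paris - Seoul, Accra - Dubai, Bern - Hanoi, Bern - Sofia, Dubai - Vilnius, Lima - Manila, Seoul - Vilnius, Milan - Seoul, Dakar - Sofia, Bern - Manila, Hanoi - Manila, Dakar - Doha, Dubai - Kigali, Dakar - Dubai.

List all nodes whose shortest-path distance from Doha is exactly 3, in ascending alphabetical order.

Level 0: Doha
Level 1: Dakar
Level 2: Dubai, Kigali, Manila, Sofia
Level 3: Accra, Bern, Hanoi, Kyoto, Lima, Milan, Perth, Porto, Vilnius
Level 4: Seoul
Level 5: Paris

Accra, Bern, Hanoi, Kyoto, Lima, Milan, Perth, Porto, Vilnius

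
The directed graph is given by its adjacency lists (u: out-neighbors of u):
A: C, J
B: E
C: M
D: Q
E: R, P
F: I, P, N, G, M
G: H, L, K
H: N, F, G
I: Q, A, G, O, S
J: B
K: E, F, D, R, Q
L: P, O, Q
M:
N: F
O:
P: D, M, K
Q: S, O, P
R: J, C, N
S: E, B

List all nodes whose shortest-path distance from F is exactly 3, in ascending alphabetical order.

B, C, E, J, R

Level 0: F
Level 1: G, I, M, N, P
Level 2: A, D, H, K, L, O, Q, S
Level 3: B, C, E, J, R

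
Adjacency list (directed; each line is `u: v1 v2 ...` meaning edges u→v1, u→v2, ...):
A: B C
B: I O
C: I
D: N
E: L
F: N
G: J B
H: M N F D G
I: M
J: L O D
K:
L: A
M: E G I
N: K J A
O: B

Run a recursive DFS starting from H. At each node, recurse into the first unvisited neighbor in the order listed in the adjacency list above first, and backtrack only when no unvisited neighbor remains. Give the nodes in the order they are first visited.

H, M, E, L, A, B, I, O, C, G, J, D, N, K, F

Visit H
H → M
M → E
E → L
L → A
A → B
B → I
B → O
A → C
M → G
G → J
J → D
D → N
N → K
H → F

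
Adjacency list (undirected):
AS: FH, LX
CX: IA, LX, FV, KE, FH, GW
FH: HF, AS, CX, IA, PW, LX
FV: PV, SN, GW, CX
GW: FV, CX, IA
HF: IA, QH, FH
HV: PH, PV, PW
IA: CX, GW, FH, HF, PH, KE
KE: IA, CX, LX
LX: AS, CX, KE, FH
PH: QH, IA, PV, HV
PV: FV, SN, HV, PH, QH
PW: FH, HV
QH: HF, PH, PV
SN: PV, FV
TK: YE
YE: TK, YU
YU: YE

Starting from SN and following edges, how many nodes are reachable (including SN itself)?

15

BFS from SN visits: SN, PV, FV, HV, PH, QH, GW, CX, PW, IA, HF, LX, KE, FH, AS
Reachable nodes: 15 of 18 total.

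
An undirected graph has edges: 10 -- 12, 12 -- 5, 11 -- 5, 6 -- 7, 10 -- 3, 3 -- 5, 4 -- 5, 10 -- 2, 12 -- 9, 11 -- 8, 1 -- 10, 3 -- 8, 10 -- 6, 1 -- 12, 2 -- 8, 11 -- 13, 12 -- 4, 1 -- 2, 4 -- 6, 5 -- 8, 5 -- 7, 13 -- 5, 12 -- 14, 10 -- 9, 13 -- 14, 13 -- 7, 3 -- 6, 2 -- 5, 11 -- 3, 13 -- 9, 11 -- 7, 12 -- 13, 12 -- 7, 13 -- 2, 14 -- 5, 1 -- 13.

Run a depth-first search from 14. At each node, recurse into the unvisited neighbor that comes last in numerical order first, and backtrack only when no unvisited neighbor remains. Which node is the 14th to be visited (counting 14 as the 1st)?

1

Visit 14
14 → 13
13 → 12
12 → 10
10 → 9
10 → 6
6 → 7
7 → 11
11 → 8
8 → 5
5 → 4
5 → 3
5 → 2
2 → 1

Visit order: 14, 13, 12, 10, 9, 6, 7, 11, 8, 5, 4, 3, 2, 1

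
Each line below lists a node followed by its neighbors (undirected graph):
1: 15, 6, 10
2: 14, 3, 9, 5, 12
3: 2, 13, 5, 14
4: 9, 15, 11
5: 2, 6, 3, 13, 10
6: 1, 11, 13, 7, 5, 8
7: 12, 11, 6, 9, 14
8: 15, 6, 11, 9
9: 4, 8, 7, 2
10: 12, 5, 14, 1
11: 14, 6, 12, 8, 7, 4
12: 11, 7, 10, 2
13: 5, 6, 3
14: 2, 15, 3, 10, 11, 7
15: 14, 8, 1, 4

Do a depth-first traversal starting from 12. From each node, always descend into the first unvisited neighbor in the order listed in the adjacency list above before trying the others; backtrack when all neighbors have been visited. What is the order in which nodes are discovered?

Visit 12
12 → 11
11 → 14
14 → 2
2 → 3
3 → 13
13 → 5
5 → 6
6 → 1
1 → 15
15 → 8
8 → 9
9 → 4
9 → 7
1 → 10

12, 11, 14, 2, 3, 13, 5, 6, 1, 15, 8, 9, 4, 7, 10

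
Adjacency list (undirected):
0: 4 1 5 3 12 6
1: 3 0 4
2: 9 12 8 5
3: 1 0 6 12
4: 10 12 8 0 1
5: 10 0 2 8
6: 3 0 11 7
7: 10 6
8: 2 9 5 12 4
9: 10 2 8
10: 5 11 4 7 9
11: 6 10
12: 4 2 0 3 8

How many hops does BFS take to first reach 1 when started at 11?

Level 0: 11
Level 1: 6, 10
Level 2: 0, 3, 4, 5, 7, 9
Level 3: 1, 2, 8, 12
1 first appears at level 3.

3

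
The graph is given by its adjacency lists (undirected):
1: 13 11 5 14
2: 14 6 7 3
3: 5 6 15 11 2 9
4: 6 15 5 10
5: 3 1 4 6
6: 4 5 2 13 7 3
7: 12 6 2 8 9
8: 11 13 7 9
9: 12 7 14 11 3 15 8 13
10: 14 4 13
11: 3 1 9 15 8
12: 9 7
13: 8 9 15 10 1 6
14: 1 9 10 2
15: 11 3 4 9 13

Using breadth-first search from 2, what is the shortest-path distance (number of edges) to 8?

2

Level 0: 2
Level 1: 3, 6, 7, 14
Level 2: 1, 4, 5, 8, 9, 10, 11, 12, 13, 15
8 first appears at level 2.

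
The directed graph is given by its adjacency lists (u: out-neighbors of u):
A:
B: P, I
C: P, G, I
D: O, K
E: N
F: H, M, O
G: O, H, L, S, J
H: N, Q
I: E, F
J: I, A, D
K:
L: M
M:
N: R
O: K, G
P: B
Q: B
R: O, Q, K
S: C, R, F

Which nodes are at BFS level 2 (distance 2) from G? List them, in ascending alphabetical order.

Level 0: G
Level 1: H, J, L, O, S
Level 2: A, C, D, F, I, K, M, N, Q, R
Level 3: B, E, P

A, C, D, F, I, K, M, N, Q, R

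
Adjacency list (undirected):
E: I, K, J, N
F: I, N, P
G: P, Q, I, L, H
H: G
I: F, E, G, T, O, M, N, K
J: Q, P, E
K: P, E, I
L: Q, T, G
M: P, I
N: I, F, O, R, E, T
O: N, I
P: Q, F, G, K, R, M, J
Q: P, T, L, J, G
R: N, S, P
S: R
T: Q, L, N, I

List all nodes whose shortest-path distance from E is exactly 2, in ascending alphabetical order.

Level 0: E
Level 1: I, J, K, N
Level 2: F, G, M, O, P, Q, R, T
Level 3: H, L, S

F, G, M, O, P, Q, R, T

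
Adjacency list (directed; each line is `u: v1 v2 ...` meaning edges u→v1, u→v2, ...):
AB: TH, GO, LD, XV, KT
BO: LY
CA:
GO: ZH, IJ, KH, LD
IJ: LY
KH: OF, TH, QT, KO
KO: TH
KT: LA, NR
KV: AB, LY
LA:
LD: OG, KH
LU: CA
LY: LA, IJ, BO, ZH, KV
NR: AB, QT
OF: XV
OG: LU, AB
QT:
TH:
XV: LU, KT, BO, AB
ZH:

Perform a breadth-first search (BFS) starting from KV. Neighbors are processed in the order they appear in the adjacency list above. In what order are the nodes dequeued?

Visit KV; enqueue AB, LY → queue [AB, LY]
Visit AB; enqueue TH, GO, LD, XV, KT → queue [LY, TH, GO, LD, XV, KT]
Visit LY; enqueue LA, IJ, BO, ZH → queue [TH, GO, LD, XV, KT, LA, IJ, BO, ZH]
Visit TH → queue [GO, LD, XV, KT, LA, IJ, BO, ZH]
Visit GO; enqueue KH → queue [LD, XV, KT, LA, IJ, BO, ZH, KH]
Visit LD; enqueue OG → queue [XV, KT, LA, IJ, BO, ZH, KH, OG]
Visit XV; enqueue LU → queue [KT, LA, IJ, BO, ZH, KH, OG, LU]
Visit KT; enqueue NR → queue [LA, IJ, BO, ZH, KH, OG, LU, NR]
Visit LA → queue [IJ, BO, ZH, KH, OG, LU, NR]
Visit IJ → queue [BO, ZH, KH, OG, LU, NR]
Visit BO → queue [ZH, KH, OG, LU, NR]
Visit ZH → queue [KH, OG, LU, NR]
Visit KH; enqueue OF, QT, KO → queue [OG, LU, NR, OF, QT, KO]
Visit OG → queue [LU, NR, OF, QT, KO]
Visit LU; enqueue CA → queue [NR, OF, QT, KO, CA]
Visit NR → queue [OF, QT, KO, CA]
Visit OF → queue [QT, KO, CA]
Visit QT → queue [KO, CA]
Visit KO → queue [CA]
Visit CA → queue []

KV -> AB -> LY -> TH -> GO -> LD -> XV -> KT -> LA -> IJ -> BO -> ZH -> KH -> OG -> LU -> NR -> OF -> QT -> KO -> CA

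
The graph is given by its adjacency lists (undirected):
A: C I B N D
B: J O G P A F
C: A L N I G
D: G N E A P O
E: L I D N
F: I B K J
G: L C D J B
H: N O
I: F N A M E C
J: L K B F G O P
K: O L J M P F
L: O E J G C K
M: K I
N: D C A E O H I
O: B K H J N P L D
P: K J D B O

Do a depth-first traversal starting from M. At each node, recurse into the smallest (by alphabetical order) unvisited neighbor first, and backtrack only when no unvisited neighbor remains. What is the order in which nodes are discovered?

Visit M
M → I
I → A
A → B
B → F
F → J
J → G
G → C
C → L
L → E
E → D
D → N
N → H
H → O
O → K
K → P

M → I → A → B → F → J → G → C → L → E → D → N → H → O → K → P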